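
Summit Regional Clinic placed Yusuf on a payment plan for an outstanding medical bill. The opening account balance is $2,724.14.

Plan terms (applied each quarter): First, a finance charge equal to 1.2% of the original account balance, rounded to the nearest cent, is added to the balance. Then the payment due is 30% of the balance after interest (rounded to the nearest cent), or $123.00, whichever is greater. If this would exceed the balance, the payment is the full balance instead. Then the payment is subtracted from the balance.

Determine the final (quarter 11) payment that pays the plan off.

$56.10

Quarter 1: opening $2,724.14; interest $32.69 → $2,756.83; payment $827.05; balance $1,929.78
Quarter 2: opening $1,929.78; interest $32.69 → $1,962.47; payment $588.74; balance $1,373.73
Quarter 3: opening $1,373.73; interest $32.69 → $1,406.42; payment $421.93; balance $984.49
Quarter 4: opening $984.49; interest $32.69 → $1,017.18; payment $305.15; balance $712.03
Quarter 5: opening $712.03; interest $32.69 → $744.72; payment $223.42; balance $521.30
Quarter 6: opening $521.30; interest $32.69 → $553.99; payment $166.20; balance $387.79
Quarter 7: opening $387.79; interest $32.69 → $420.48; payment $126.14; balance $294.34
Quarter 8: opening $294.34; interest $32.69 → $327.03; payment $123.00; balance $204.03
Quarter 9: opening $204.03; interest $32.69 → $236.72; payment $123.00; balance $113.72
Quarter 10: opening $113.72; interest $32.69 → $146.41; payment $123.00; balance $23.41
Quarter 11: opening $23.41; interest $32.69 → $56.10; payment $56.10; balance $0.00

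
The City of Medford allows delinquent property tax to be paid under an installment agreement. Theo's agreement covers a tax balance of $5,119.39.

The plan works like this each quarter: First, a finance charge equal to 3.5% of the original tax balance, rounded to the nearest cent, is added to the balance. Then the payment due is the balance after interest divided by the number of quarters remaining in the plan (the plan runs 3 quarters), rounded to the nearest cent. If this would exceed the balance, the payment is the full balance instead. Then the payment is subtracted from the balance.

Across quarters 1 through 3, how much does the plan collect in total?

Quarter 1: opening $5,119.39; interest $179.18 → $5,298.57; payment $1,766.19; balance $3,532.38
Quarter 2: opening $3,532.38; interest $179.18 → $3,711.56; payment $1,855.78; balance $1,855.78
Quarter 3: opening $1,855.78; interest $179.18 → $2,034.96; payment $2,034.96; balance $0.00
Total paid: $5,656.93

$5,656.93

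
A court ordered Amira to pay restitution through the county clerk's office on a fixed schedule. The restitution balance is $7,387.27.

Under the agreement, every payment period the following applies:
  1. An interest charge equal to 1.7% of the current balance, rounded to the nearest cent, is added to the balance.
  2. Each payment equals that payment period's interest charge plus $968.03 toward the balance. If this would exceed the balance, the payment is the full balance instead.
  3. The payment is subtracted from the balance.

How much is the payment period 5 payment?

$1,027.79

Payment period 1: opening $7,387.27; interest $125.58 → $7,512.85; payment $1,093.61; balance $6,419.24
Payment period 2: opening $6,419.24; interest $109.13 → $6,528.37; payment $1,077.16; balance $5,451.21
Payment period 3: opening $5,451.21; interest $92.67 → $5,543.88; payment $1,060.70; balance $4,483.18
Payment period 4: opening $4,483.18; interest $76.21 → $4,559.39; payment $1,044.24; balance $3,515.15
Payment period 5: opening $3,515.15; interest $59.76 → $3,574.91; payment $1,027.79; balance $2,547.12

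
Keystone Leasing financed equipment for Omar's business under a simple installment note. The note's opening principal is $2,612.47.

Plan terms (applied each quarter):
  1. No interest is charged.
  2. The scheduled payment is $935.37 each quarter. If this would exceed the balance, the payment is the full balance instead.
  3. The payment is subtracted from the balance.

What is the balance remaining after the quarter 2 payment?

$741.73

# | Opening | Payment | End bal
1 | $2,612.47 | $935.37 | $1,677.10
2 | $1,677.10 | $935.37 | $741.73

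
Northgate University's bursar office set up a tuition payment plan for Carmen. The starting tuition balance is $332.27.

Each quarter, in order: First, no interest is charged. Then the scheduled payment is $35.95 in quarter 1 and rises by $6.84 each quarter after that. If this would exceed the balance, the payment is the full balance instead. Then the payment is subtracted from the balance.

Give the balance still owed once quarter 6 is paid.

Quarter 1: $332.27 − $35.95 → $296.32
Quarter 2: $296.32 − $42.79 → $253.53
Quarter 3: $253.53 − $49.63 → $203.90
Quarter 4: $203.90 − $56.47 → $147.43
Quarter 5: $147.43 − $63.31 → $84.12
Quarter 6: $84.12 − $70.15 → $13.97

$13.97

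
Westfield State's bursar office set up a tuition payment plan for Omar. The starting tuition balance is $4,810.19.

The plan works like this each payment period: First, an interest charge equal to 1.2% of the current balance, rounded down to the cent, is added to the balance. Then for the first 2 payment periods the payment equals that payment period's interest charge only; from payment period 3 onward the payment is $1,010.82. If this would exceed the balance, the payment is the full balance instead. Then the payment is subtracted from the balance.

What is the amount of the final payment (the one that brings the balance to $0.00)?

$939.75

# | Opening | Interest | Payment | End bal
1 | $4,810.19 | $57.72 | $57.72 | $4,810.19
2 | $4,810.19 | $57.72 | $57.72 | $4,810.19
3 | $4,810.19 | $57.72 | $1,010.82 | $3,857.09
4 | $3,857.09 | $46.28 | $1,010.82 | $2,892.55
5 | $2,892.55 | $34.71 | $1,010.82 | $1,916.44
6 | $1,916.44 | $22.99 | $1,010.82 | $928.61
7 | $928.61 | $11.14 | $939.75 | $0.00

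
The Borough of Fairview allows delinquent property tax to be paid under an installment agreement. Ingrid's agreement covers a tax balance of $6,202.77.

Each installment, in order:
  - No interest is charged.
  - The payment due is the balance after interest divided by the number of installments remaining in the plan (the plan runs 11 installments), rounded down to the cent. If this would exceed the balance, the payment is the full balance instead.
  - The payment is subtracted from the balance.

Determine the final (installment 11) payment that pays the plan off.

$563.89

Installment 1: opening $6,202.77; payment $563.88; balance $5,638.89
Installment 2: opening $5,638.89; payment $563.88; balance $5,075.01
Installment 3: opening $5,075.01; payment $563.89; balance $4,511.12
Installment 4: opening $4,511.12; payment $563.89; balance $3,947.23
Installment 5: opening $3,947.23; payment $563.89; balance $3,383.34
Installment 6: opening $3,383.34; payment $563.89; balance $2,819.45
Installment 7: opening $2,819.45; payment $563.89; balance $2,255.56
Installment 8: opening $2,255.56; payment $563.89; balance $1,691.67
Installment 9: opening $1,691.67; payment $563.89; balance $1,127.78
Installment 10: opening $1,127.78; payment $563.89; balance $563.89
Installment 11: opening $563.89; payment $563.89; balance $0.00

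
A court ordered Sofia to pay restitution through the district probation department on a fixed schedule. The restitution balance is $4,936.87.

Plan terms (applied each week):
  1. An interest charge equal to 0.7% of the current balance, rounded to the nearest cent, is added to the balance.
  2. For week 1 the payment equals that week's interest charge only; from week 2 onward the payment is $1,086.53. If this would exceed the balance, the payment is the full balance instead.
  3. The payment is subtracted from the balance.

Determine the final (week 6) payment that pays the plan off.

Week 1: opening $4,936.87; interest $34.56 → $4,971.43; payment $34.56; balance $4,936.87
Week 2: opening $4,936.87; interest $34.56 → $4,971.43; payment $1,086.53; balance $3,884.90
Week 3: opening $3,884.90; interest $27.19 → $3,912.09; payment $1,086.53; balance $2,825.56
Week 4: opening $2,825.56; interest $19.78 → $2,845.34; payment $1,086.53; balance $1,758.81
Week 5: opening $1,758.81; interest $12.31 → $1,771.12; payment $1,086.53; balance $684.59
Week 6: opening $684.59; interest $4.79 → $689.38; payment $689.38; balance $0.00

$689.38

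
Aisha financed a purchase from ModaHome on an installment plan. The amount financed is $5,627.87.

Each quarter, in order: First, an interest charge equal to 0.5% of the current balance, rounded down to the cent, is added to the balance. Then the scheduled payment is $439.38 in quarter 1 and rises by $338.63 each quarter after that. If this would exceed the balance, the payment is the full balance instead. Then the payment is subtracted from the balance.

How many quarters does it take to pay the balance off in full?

6

# | Opening | Interest | Payment | End bal
1 | $5,627.87 | $28.13 | $439.38 | $5,216.62
2 | $5,216.62 | $26.08 | $778.01 | $4,464.69
3 | $4,464.69 | $22.32 | $1,116.64 | $3,370.37
4 | $3,370.37 | $16.85 | $1,455.27 | $1,931.95
5 | $1,931.95 | $9.65 | $1,793.90 | $147.70
6 | $147.70 | $0.73 | $148.43 | $0.00
Balance reaches $0.00 in quarter 6.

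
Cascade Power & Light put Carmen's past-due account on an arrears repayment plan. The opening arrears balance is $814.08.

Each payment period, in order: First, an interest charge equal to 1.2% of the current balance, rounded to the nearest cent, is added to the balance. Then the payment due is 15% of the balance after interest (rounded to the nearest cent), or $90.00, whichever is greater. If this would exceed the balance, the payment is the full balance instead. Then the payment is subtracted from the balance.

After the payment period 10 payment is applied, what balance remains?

$0.00

Payment period 1: $814.08 +$9.77 interest = $823.85; pay $123.58 → $700.27
Payment period 2: $700.27 +$8.40 interest = $708.67; pay $106.30 → $602.37
Payment period 3: $602.37 +$7.23 interest = $609.60; pay $91.44 → $518.16
Payment period 4: $518.16 +$6.22 interest = $524.38; pay $90.00 → $434.38
Payment period 5: $434.38 +$5.21 interest = $439.59; pay $90.00 → $349.59
Payment period 6: $349.59 +$4.20 interest = $353.79; pay $90.00 → $263.79
Payment period 7: $263.79 +$3.17 interest = $266.96; pay $90.00 → $176.96
Payment period 8: $176.96 +$2.12 interest = $179.08; pay $90.00 → $89.08
Payment period 9: $89.08 +$1.07 interest = $90.15; pay $90.00 → $0.15
Payment period 10: $0.15 +$0.00 interest = $0.15; pay $0.15 → $0.00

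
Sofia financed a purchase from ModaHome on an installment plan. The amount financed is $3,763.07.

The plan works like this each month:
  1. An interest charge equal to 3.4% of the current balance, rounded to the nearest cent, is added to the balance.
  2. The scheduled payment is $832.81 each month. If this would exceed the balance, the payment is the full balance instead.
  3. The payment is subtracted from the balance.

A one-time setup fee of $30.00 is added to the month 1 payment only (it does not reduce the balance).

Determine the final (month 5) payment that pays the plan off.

Month 1: opening $3,763.07; interest $127.94 → $3,891.01; payment $832.81 (+ $30.00 fee); balance $3,058.20
Month 2: opening $3,058.20; interest $103.98 → $3,162.18; payment $832.81; balance $2,329.37
Month 3: opening $2,329.37; interest $79.20 → $2,408.57; payment $832.81; balance $1,575.76
Month 4: opening $1,575.76; interest $53.58 → $1,629.34; payment $832.81; balance $796.53
Month 5: opening $796.53; interest $27.08 → $823.61; payment $823.61; balance $0.00

$823.61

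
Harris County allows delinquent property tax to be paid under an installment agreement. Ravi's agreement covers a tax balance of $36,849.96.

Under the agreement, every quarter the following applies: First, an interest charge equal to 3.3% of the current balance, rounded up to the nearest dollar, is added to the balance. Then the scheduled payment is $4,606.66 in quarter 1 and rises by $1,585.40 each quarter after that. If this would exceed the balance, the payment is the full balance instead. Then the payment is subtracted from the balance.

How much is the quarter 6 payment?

$2,436.66

Quarter 1: opening $36,849.96; interest $1,217.00 → $38,066.96; payment $4,606.66; balance $33,460.30
Quarter 2: opening $33,460.30; interest $1,105.00 → $34,565.30; payment $6,192.06; balance $28,373.24
Quarter 3: opening $28,373.24; interest $937.00 → $29,310.24; payment $7,777.46; balance $21,532.78
Quarter 4: opening $21,532.78; interest $711.00 → $22,243.78; payment $9,362.86; balance $12,880.92
Quarter 5: opening $12,880.92; interest $426.00 → $13,306.92; payment $10,948.26; balance $2,358.66
Quarter 6: opening $2,358.66; interest $78.00 → $2,436.66; payment $2,436.66; balance $0.00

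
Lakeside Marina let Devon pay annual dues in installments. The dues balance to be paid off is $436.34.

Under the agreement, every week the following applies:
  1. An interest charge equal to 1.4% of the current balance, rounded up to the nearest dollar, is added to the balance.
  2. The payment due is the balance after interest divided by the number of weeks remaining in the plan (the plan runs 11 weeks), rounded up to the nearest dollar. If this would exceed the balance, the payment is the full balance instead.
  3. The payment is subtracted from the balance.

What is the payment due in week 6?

# | Opening | Interest | Payment | End bal
1 | $436.34 | $7.00 | $41.00 | $402.34
2 | $402.34 | $6.00 | $41.00 | $367.34
3 | $367.34 | $6.00 | $42.00 | $331.34
4 | $331.34 | $5.00 | $43.00 | $293.34
5 | $293.34 | $5.00 | $43.00 | $255.34
6 | $255.34 | $4.00 | $44.00 | $215.34

$44.00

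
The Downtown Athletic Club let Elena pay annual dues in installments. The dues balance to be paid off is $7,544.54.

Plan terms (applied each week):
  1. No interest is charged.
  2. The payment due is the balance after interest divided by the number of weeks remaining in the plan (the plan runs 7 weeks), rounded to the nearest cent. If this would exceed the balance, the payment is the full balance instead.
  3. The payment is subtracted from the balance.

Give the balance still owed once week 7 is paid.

$0.00

Week 1: $7,544.54 − $1,077.79 → $6,466.75
Week 2: $6,466.75 − $1,077.79 → $5,388.96
Week 3: $5,388.96 − $1,077.79 → $4,311.17
Week 4: $4,311.17 − $1,077.79 → $3,233.38
Week 5: $3,233.38 − $1,077.79 → $2,155.59
Week 6: $2,155.59 − $1,077.80 → $1,077.79
Week 7: $1,077.79 − $1,077.79 → $0.00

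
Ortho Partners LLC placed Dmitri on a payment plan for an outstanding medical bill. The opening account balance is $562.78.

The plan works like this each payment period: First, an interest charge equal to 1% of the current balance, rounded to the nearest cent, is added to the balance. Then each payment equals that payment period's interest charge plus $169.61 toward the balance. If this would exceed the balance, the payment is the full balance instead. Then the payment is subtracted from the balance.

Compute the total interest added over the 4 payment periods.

Payment period 1: $562.78 +$5.63 interest = $568.41; pay $175.24 → $393.17
Payment period 2: $393.17 +$3.93 interest = $397.10; pay $173.54 → $223.56
Payment period 3: $223.56 +$2.24 interest = $225.80; pay $171.85 → $53.95
Payment period 4: $53.95 +$0.54 interest = $54.49; pay $54.49 → $0.00
Total interest: $5.63 + $3.93 + $2.24 + $0.54 = $12.34

$12.34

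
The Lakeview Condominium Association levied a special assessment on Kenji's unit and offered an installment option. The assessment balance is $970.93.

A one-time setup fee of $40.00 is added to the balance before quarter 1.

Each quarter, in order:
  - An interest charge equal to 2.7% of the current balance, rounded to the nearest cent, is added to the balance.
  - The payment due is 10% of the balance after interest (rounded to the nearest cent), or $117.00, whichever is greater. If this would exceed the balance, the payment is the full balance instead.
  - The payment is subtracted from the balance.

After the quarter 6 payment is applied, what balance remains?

$435.04

# | Opening | Interest | Payment | End bal
1 | $1,010.93 | $27.30 | $117.00 | $921.23
2 | $921.23 | $24.87 | $117.00 | $829.10
3 | $829.10 | $22.39 | $117.00 | $734.49
4 | $734.49 | $19.83 | $117.00 | $637.32
5 | $637.32 | $17.21 | $117.00 | $537.53
6 | $537.53 | $14.51 | $117.00 | $435.04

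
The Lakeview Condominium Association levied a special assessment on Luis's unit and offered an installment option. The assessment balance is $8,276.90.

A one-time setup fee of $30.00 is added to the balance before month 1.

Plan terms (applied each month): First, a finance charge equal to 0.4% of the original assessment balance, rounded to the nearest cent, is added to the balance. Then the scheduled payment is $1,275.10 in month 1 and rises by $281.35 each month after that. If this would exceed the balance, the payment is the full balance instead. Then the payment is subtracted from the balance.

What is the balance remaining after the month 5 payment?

Month 1: opening $8,306.90; interest $33.11 → $8,340.01; payment $1,275.10; balance $7,064.91
Month 2: opening $7,064.91; interest $33.11 → $7,098.02; payment $1,556.45; balance $5,541.57
Month 3: opening $5,541.57; interest $33.11 → $5,574.68; payment $1,837.80; balance $3,736.88
Month 4: opening $3,736.88; interest $33.11 → $3,769.99; payment $2,119.15; balance $1,650.84
Month 5: opening $1,650.84; interest $33.11 → $1,683.95; payment $1,683.95; balance $0.00

$0.00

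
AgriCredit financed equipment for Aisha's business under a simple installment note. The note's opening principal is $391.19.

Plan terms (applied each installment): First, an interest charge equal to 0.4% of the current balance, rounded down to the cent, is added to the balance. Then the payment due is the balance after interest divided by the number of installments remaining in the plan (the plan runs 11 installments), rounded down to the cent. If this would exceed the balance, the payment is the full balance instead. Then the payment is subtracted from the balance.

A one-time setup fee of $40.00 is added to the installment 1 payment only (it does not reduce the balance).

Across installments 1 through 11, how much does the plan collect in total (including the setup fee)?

Installment 1: opening $391.19; interest $1.56 → $392.75; payment $35.70 (+ $40.00 fee); balance $357.05
Installment 2: opening $357.05; interest $1.42 → $358.47; payment $35.84; balance $322.63
Installment 3: opening $322.63; interest $1.29 → $323.92; payment $35.99; balance $287.93
Installment 4: opening $287.93; interest $1.15 → $289.08; payment $36.13; balance $252.95
Installment 5: opening $252.95; interest $1.01 → $253.96; payment $36.28; balance $217.68
Installment 6: opening $217.68; interest $0.87 → $218.55; payment $36.42; balance $182.13
Installment 7: opening $182.13; interest $0.72 → $182.85; payment $36.57; balance $146.28
Installment 8: opening $146.28; interest $0.58 → $146.86; payment $36.71; balance $110.15
Installment 9: opening $110.15; interest $0.44 → $110.59; payment $36.86; balance $73.73
Installment 10: opening $73.73; interest $0.29 → $74.02; payment $37.01; balance $37.01
Installment 11: opening $37.01; interest $0.14 → $37.15; payment $37.15; balance $0.00
Total paid: $440.66

$440.66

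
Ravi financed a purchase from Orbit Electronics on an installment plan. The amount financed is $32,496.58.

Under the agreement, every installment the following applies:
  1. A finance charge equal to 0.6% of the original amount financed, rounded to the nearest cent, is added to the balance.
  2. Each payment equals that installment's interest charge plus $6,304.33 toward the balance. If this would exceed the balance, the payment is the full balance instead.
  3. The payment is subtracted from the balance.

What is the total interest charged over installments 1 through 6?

$1,169.88

# | Opening | Interest | Payment | End bal
1 | $32,496.58 | $194.98 | $6,499.31 | $26,192.25
2 | $26,192.25 | $194.98 | $6,499.31 | $19,887.92
3 | $19,887.92 | $194.98 | $6,499.31 | $13,583.59
4 | $13,583.59 | $194.98 | $6,499.31 | $7,279.26
5 | $7,279.26 | $194.98 | $6,499.31 | $974.93
6 | $974.93 | $194.98 | $1,169.91 | $0.00
Total interest: $194.98 + $194.98 + $194.98 + $194.98 + $194.98 + $194.98 = $1,169.88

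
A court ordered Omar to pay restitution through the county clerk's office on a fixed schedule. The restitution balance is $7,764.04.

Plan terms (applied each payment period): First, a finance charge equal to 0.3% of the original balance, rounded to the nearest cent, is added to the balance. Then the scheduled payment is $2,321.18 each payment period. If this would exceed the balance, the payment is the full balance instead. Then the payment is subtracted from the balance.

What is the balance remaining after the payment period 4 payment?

Payment period 1: opening $7,764.04; interest $23.29 → $7,787.33; payment $2,321.18; balance $5,466.15
Payment period 2: opening $5,466.15; interest $23.29 → $5,489.44; payment $2,321.18; balance $3,168.26
Payment period 3: opening $3,168.26; interest $23.29 → $3,191.55; payment $2,321.18; balance $870.37
Payment period 4: opening $870.37; interest $23.29 → $893.66; payment $893.66; balance $0.00

$0.00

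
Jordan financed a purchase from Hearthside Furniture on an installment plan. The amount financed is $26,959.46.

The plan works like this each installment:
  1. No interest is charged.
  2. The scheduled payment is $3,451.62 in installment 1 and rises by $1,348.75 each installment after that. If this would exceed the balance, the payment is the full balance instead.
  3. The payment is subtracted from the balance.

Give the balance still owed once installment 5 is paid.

Installment 1: opening $26,959.46; payment $3,451.62; balance $23,507.84
Installment 2: opening $23,507.84; payment $4,800.37; balance $18,707.47
Installment 3: opening $18,707.47; payment $6,149.12; balance $12,558.35
Installment 4: opening $12,558.35; payment $7,497.87; balance $5,060.48
Installment 5: opening $5,060.48; payment $5,060.48; balance $0.00

$0.00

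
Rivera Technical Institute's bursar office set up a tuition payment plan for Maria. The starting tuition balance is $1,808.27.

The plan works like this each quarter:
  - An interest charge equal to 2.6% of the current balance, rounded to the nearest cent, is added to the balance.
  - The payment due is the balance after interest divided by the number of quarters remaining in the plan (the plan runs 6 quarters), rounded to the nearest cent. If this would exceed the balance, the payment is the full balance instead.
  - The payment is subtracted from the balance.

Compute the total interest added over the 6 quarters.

$171.88

Quarter 1: opening $1,808.27; interest $47.02 → $1,855.29; payment $309.22; balance $1,546.07
Quarter 2: opening $1,546.07; interest $40.20 → $1,586.27; payment $317.25; balance $1,269.02
Quarter 3: opening $1,269.02; interest $32.99 → $1,302.01; payment $325.50; balance $976.51
Quarter 4: opening $976.51; interest $25.39 → $1,001.90; payment $333.97; balance $667.93
Quarter 5: opening $667.93; interest $17.37 → $685.30; payment $342.65; balance $342.65
Quarter 6: opening $342.65; interest $8.91 → $351.56; payment $351.56; balance $0.00
Total interest: $47.02 + $40.20 + $32.99 + $25.39 + $17.37 + $8.91 = $171.88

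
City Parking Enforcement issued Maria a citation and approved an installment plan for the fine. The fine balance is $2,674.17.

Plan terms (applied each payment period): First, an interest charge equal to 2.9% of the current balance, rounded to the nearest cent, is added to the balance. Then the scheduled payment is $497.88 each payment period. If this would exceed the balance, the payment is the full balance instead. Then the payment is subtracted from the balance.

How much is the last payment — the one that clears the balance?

$460.00

Payment period 1: $2,674.17 +$77.55 interest = $2,751.72; pay $497.88 → $2,253.84
Payment period 2: $2,253.84 +$65.36 interest = $2,319.20; pay $497.88 → $1,821.32
Payment period 3: $1,821.32 +$52.82 interest = $1,874.14; pay $497.88 → $1,376.26
Payment period 4: $1,376.26 +$39.91 interest = $1,416.17; pay $497.88 → $918.29
Payment period 5: $918.29 +$26.63 interest = $944.92; pay $497.88 → $447.04
Payment period 6: $447.04 +$12.96 interest = $460.00; pay $460.00 → $0.00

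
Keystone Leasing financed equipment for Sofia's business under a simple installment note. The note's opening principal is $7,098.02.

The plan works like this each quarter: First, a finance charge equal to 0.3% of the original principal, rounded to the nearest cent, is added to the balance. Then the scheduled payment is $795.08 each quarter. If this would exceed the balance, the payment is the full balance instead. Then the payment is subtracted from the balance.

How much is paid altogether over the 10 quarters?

Quarter 1: opening $7,098.02; interest $21.29 → $7,119.31; payment $795.08; balance $6,324.23
Quarter 2: opening $6,324.23; interest $21.29 → $6,345.52; payment $795.08; balance $5,550.44
Quarter 3: opening $5,550.44; interest $21.29 → $5,571.73; payment $795.08; balance $4,776.65
Quarter 4: opening $4,776.65; interest $21.29 → $4,797.94; payment $795.08; balance $4,002.86
Quarter 5: opening $4,002.86; interest $21.29 → $4,024.15; payment $795.08; balance $3,229.07
Quarter 6: opening $3,229.07; interest $21.29 → $3,250.36; payment $795.08; balance $2,455.28
Quarter 7: opening $2,455.28; interest $21.29 → $2,476.57; payment $795.08; balance $1,681.49
Quarter 8: opening $1,681.49; interest $21.29 → $1,702.78; payment $795.08; balance $907.70
Quarter 9: opening $907.70; interest $21.29 → $928.99; payment $795.08; balance $133.91
Quarter 10: opening $133.91; interest $21.29 → $155.20; payment $155.20; balance $0.00
Total paid: $7,310.92

$7,310.92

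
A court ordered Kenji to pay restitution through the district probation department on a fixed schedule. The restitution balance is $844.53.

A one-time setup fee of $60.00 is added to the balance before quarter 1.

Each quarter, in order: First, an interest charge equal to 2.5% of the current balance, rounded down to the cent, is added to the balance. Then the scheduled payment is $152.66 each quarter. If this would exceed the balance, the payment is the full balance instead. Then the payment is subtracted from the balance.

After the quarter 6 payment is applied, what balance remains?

$73.80

# | Opening | Interest | Payment | End bal
1 | $904.53 | $22.61 | $152.66 | $774.48
2 | $774.48 | $19.36 | $152.66 | $641.18
3 | $641.18 | $16.02 | $152.66 | $504.54
4 | $504.54 | $12.61 | $152.66 | $364.49
5 | $364.49 | $9.11 | $152.66 | $220.94
6 | $220.94 | $5.52 | $152.66 | $73.80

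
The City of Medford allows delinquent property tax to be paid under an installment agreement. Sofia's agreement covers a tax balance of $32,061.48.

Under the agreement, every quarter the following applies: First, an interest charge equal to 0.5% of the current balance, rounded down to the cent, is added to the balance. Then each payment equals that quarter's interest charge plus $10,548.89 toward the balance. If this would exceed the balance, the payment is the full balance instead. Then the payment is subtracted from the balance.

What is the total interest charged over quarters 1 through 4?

Quarter 1: opening $32,061.48; interest $160.30 → $32,221.78; payment $10,709.19; balance $21,512.59
Quarter 2: opening $21,512.59; interest $107.56 → $21,620.15; payment $10,656.45; balance $10,963.70
Quarter 3: opening $10,963.70; interest $54.81 → $11,018.51; payment $10,603.70; balance $414.81
Quarter 4: opening $414.81; interest $2.07 → $416.88; payment $416.88; balance $0.00
Total interest: $160.30 + $107.56 + $54.81 + $2.07 = $324.74

$324.74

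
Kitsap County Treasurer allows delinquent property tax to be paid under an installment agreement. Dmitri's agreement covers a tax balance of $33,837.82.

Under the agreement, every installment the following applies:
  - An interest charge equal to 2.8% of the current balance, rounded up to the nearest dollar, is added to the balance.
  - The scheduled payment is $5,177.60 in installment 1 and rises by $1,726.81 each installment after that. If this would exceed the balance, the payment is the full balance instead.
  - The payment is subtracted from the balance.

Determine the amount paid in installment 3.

Installment 1: opening $33,837.82; interest $948.00 → $34,785.82; payment $5,177.60; balance $29,608.22
Installment 2: opening $29,608.22; interest $830.00 → $30,438.22; payment $6,904.41; balance $23,533.81
Installment 3: opening $23,533.81; interest $659.00 → $24,192.81; payment $8,631.22; balance $15,561.59

$8,631.22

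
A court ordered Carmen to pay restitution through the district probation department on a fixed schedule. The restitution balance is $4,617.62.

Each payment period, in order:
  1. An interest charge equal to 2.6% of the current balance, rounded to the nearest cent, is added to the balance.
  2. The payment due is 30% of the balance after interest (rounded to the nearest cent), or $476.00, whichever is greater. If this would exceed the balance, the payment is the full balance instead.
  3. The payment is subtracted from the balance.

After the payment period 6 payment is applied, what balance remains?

Payment period 1: opening $4,617.62; interest $120.06 → $4,737.68; payment $1,421.30; balance $3,316.38
Payment period 2: opening $3,316.38; interest $86.23 → $3,402.61; payment $1,020.78; balance $2,381.83
Payment period 3: opening $2,381.83; interest $61.93 → $2,443.76; payment $733.13; balance $1,710.63
Payment period 4: opening $1,710.63; interest $44.48 → $1,755.11; payment $526.53; balance $1,228.58
Payment period 5: opening $1,228.58; interest $31.94 → $1,260.52; payment $476.00; balance $784.52
Payment period 6: opening $784.52; interest $20.40 → $804.92; payment $476.00; balance $328.92

$328.92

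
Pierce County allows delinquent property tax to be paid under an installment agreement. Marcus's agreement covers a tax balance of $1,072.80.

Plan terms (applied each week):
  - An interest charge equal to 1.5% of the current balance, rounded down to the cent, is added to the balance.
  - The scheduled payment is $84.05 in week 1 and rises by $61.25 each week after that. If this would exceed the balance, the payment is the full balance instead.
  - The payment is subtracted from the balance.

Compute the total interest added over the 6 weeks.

Week 1: $1,072.80 +$16.09 interest = $1,088.89; pay $84.05 → $1,004.84
Week 2: $1,004.84 +$15.07 interest = $1,019.91; pay $145.30 → $874.61
Week 3: $874.61 +$13.11 interest = $887.72; pay $206.55 → $681.17
Week 4: $681.17 +$10.21 interest = $691.38; pay $267.80 → $423.58
Week 5: $423.58 +$6.35 interest = $429.93; pay $329.05 → $100.88
Week 6: $100.88 +$1.51 interest = $102.39; pay $102.39 → $0.00
Total interest: $16.09 + $15.07 + $13.11 + $10.21 + $6.35 + $1.51 = $62.34

$62.34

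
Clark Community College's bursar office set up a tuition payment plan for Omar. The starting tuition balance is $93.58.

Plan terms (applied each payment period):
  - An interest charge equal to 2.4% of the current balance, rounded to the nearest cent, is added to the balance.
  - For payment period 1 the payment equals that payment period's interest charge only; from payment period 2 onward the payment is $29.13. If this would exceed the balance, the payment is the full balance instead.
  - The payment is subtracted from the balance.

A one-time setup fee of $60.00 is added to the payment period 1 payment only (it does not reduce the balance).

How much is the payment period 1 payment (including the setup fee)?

Payment period 1: $93.58 +$2.25 interest = $95.83; pay $2.25 (+ $60.00 fee) → $93.58

$62.25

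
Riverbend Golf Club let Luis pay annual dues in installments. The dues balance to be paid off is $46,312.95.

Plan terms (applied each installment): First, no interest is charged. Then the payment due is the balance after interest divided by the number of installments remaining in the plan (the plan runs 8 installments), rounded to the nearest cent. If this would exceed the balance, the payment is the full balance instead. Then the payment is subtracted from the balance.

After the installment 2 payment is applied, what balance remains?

$34,734.71

Installment 1: opening $46,312.95; payment $5,789.12; balance $40,523.83
Installment 2: opening $40,523.83; payment $5,789.12; balance $34,734.71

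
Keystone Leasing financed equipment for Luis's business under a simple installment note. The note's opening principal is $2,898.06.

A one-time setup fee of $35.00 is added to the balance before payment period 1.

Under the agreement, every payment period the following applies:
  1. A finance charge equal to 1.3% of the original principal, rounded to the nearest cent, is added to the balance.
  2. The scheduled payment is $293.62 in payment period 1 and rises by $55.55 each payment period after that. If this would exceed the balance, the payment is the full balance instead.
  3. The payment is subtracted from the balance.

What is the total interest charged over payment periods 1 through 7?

$263.69

# | Opening | Interest | Payment | End bal
1 | $2,933.06 | $37.67 | $293.62 | $2,677.11
2 | $2,677.11 | $37.67 | $349.17 | $2,365.61
3 | $2,365.61 | $37.67 | $404.72 | $1,998.56
4 | $1,998.56 | $37.67 | $460.27 | $1,575.96
5 | $1,575.96 | $37.67 | $515.82 | $1,097.81
6 | $1,097.81 | $37.67 | $571.37 | $564.11
7 | $564.11 | $37.67 | $601.78 | $0.00
Total interest: $37.67 + $37.67 + $37.67 + $37.67 + $37.67 + $37.67 + $37.67 = $263.69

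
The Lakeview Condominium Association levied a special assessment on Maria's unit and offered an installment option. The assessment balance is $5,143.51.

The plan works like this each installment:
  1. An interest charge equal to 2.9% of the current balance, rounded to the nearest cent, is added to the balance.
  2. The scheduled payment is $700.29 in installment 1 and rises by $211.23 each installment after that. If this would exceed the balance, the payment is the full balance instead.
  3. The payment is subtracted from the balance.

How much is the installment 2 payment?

Installment 1: $5,143.51 +$149.16 interest = $5,292.67; pay $700.29 → $4,592.38
Installment 2: $4,592.38 +$133.18 interest = $4,725.56; pay $911.52 → $3,814.04

$911.52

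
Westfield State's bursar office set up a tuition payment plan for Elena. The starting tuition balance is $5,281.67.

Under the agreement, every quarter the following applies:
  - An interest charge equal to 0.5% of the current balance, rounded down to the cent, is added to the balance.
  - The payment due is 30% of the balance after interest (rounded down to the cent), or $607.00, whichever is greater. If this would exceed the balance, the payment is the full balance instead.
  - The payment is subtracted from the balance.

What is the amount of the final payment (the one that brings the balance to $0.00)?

Quarter 1: $5,281.67 +$26.40 interest = $5,308.07; pay $1,592.42 → $3,715.65
Quarter 2: $3,715.65 +$18.57 interest = $3,734.22; pay $1,120.26 → $2,613.96
Quarter 3: $2,613.96 +$13.06 interest = $2,627.02; pay $788.10 → $1,838.92
Quarter 4: $1,838.92 +$9.19 interest = $1,848.11; pay $607.00 → $1,241.11
Quarter 5: $1,241.11 +$6.20 interest = $1,247.31; pay $607.00 → $640.31
Quarter 6: $640.31 +$3.20 interest = $643.51; pay $607.00 → $36.51
Quarter 7: $36.51 +$0.18 interest = $36.69; pay $36.69 → $0.00

$36.69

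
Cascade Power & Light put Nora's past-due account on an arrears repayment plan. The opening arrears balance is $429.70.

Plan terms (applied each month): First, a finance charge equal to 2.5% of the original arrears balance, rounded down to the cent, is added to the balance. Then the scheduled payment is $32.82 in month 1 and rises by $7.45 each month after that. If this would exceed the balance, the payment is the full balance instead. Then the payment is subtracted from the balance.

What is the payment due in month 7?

$77.52

Month 1: $429.70 +$10.74 interest = $440.44; pay $32.82 → $407.62
Month 2: $407.62 +$10.74 interest = $418.36; pay $40.27 → $378.09
Month 3: $378.09 +$10.74 interest = $388.83; pay $47.72 → $341.11
Month 4: $341.11 +$10.74 interest = $351.85; pay $55.17 → $296.68
Month 5: $296.68 +$10.74 interest = $307.42; pay $62.62 → $244.80
Month 6: $244.80 +$10.74 interest = $255.54; pay $70.07 → $185.47
Month 7: $185.47 +$10.74 interest = $196.21; pay $77.52 → $118.69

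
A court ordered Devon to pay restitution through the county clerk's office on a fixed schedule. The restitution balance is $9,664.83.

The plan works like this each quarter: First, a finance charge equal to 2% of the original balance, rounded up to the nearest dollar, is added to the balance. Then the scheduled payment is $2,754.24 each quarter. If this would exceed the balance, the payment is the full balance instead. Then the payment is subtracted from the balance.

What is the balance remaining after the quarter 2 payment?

# | Opening | Interest | Payment | End bal
1 | $9,664.83 | $194.00 | $2,754.24 | $7,104.59
2 | $7,104.59 | $194.00 | $2,754.24 | $4,544.35

$4,544.35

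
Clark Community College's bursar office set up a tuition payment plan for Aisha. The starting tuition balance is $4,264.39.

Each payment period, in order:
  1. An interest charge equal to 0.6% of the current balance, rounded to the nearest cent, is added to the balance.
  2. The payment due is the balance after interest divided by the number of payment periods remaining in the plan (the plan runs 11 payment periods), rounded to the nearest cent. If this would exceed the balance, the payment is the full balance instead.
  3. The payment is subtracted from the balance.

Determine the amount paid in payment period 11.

Payment period 1: opening $4,264.39; interest $25.59 → $4,289.98; payment $390.00; balance $3,899.98
Payment period 2: opening $3,899.98; interest $23.40 → $3,923.38; payment $392.34; balance $3,531.04
Payment period 3: opening $3,531.04; interest $21.19 → $3,552.23; payment $394.69; balance $3,157.54
Payment period 4: opening $3,157.54; interest $18.95 → $3,176.49; payment $397.06; balance $2,779.43
Payment period 5: opening $2,779.43; interest $16.68 → $2,796.11; payment $399.44; balance $2,396.67
Payment period 6: opening $2,396.67; interest $14.38 → $2,411.05; payment $401.84; balance $2,009.21
Payment period 7: opening $2,009.21; interest $12.06 → $2,021.27; payment $404.25; balance $1,617.02
Payment period 8: opening $1,617.02; interest $9.70 → $1,626.72; payment $406.68; balance $1,220.04
Payment period 9: opening $1,220.04; interest $7.32 → $1,227.36; payment $409.12; balance $818.24
Payment period 10: opening $818.24; interest $4.91 → $823.15; payment $411.58; balance $411.57
Payment period 11: opening $411.57; interest $2.47 → $414.04; payment $414.04; balance $0.00

$414.04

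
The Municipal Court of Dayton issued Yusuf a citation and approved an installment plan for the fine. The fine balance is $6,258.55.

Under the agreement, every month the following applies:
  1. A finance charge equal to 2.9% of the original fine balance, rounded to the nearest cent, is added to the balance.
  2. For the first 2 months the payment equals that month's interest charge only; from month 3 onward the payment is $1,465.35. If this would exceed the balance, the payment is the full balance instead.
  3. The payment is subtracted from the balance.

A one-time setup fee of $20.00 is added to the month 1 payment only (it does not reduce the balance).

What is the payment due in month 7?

$1,304.65

Month 1: $6,258.55 +$181.50 interest = $6,440.05; pay $181.50 (+ $20.00 fee) → $6,258.55
Month 2: $6,258.55 +$181.50 interest = $6,440.05; pay $181.50 → $6,258.55
Month 3: $6,258.55 +$181.50 interest = $6,440.05; pay $1,465.35 → $4,974.70
Month 4: $4,974.70 +$181.50 interest = $5,156.20; pay $1,465.35 → $3,690.85
Month 5: $3,690.85 +$181.50 interest = $3,872.35; pay $1,465.35 → $2,407.00
Month 6: $2,407.00 +$181.50 interest = $2,588.50; pay $1,465.35 → $1,123.15
Month 7: $1,123.15 +$181.50 interest = $1,304.65; pay $1,304.65 → $0.00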